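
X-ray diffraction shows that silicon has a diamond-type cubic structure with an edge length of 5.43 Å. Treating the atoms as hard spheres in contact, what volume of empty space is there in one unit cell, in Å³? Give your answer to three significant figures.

106 Å³

In a diamond cubic lattice nearest neighbors lie along the body diagonal with √3·a = 8r, so r = 0.2165a = 1.176 Å.
V_cell = a³ = 160.1 Å³; V_atoms = 8 × (4/3)πr³ = 54.45 Å³.
Empty space = 160.1 − 54.45 = 106 Å³.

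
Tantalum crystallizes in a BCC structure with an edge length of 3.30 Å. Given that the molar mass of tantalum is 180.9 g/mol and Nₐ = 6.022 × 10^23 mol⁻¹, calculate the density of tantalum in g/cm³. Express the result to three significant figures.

16.7 g/cm³

A BCC unit cell contains Z = 2 atoms.
Cell volume: a³ = (3.30 Å)³ = (3.300 × 10^-8 cm)³ = 3.594 × 10^-23 cm³.
ρ = Z·M/(N_A·a³) = 2 × 180.9 / (6.022 × 10²³ × 3.594 × 10^-23) = 16.72 g/cm³.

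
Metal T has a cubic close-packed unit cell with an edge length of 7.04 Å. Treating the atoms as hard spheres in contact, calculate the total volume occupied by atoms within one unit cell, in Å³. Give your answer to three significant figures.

258 Å³

In an FCC lattice atoms touch along the face diagonal, so √2·a = 4r, so r = 0.3536a = 2.489 Å.
V_atoms = Z × (4/3)πr³ = 4 × (4/3)π × (2.489)³ = 258 Å³.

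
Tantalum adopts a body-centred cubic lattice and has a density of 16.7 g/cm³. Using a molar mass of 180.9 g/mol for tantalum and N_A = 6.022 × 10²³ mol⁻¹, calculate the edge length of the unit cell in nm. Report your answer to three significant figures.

0.330 nm

With Z = 2 atoms per BCC cell, a³ = Z·M/(N_A·ρ) = 2 × 180.9 / (6.022 × 10²³ × 16.70 g/cm³) = 3.598 × 10^-23 cm³.
a = (3.598 × 10^-23)^(1/3) = 3.301 × 10^-8 cm = 0.330 nm.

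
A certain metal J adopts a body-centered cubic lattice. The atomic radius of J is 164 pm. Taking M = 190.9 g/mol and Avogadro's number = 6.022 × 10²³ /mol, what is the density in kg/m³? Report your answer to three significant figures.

11700 kg/m³

In a BCC lattice, atoms touch along the body diagonal, so √3·a = 4r, giving a = 378.7 pm = 3.787 × 10^-8 cm.
With Z = 2, ρ = Z·M/(N_A·a³) = 2 × 190.9 / (6.022 × 10²³ × 5.433 × 10^-23) = 11.67 g/cm³ = 11700 kg/m³.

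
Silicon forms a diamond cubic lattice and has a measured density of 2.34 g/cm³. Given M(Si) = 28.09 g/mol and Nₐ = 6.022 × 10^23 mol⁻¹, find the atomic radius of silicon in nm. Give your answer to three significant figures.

0.117 nm

For a diamond cubic cell (Z = 8), a³ = Z·M/(N_A·ρ) = 8 × 28.09 / (6.022 × 10²³ × 2.340) = 1.595 × 10^-22 cm³, so a = 5.423 × 10^-8 cm = 0.5423 nm.
Nearest neighbors lie along the body diagonal with √3·a = 8r, so r = 0.2165 × a = 0.117 nm.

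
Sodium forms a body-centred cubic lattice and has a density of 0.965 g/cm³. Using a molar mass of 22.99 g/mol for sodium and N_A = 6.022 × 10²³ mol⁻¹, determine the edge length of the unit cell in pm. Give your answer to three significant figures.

429 pm

With Z = 2 atoms per BCC cell, a³ = Z·M/(N_A·ρ) = 2 × 22.99 / (6.022 × 10²³ × 0.9650 g/cm³) = 7.912 × 10^-23 cm³.
a = (7.912 × 10^-23)^(1/3) = 4.293 × 10^-8 cm = 429 pm.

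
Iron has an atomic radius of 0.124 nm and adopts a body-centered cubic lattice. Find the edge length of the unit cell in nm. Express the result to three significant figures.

In a BCC lattice, atoms touch along the body diagonal, so √3·a = 4r.
a = 4r/√3 = 4 × 0.124 / 1.7321 = 0.286 nm.

0.286 nm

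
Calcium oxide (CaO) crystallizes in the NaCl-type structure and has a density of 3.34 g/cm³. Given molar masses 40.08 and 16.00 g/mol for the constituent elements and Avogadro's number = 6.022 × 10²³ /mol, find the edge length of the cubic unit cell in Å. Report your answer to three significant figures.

4.81 Å

M(CaO) = 56.08 g/mol; Z = 4 formula units per cell.
a³ = Z·M/(N_A·ρ) = 4 × 56.08 / (6.022 × 10²³ × 3.34) = 1.115 × 10^-22 cm³, so a = 4.813 × 10^-8 cm = 4.81 Å.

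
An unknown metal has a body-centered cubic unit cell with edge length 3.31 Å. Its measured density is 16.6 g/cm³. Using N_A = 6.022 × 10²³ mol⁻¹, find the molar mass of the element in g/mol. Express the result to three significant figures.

181 g/mol

A BCC cell has Z = 2 atoms; a = 3.310 × 10^-8 cm.
M = ρ·N_A·a³/Z = 16.6 × 6.022 × 10²³ × 3.626 × 10^-23 / 2 = 181 g/mol.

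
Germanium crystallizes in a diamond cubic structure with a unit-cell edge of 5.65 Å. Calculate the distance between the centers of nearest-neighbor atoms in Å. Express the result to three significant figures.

2.45 Å

In a diamond cubic structure, nearest neighbors lie along the body diagonal with √3·a = 8r; the nearest-neighbor distance equals 2r = 0.4330·a.
d = 0.4330 × 5.65 = 2.45 Å.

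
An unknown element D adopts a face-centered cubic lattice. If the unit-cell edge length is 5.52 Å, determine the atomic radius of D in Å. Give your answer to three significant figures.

In an FCC lattice, atoms touch along the face diagonal, so √2·a = 4r.
r = √2·a/4 = 1.4142 × 5.52 / 4 = 1.95 Å.

1.95 Å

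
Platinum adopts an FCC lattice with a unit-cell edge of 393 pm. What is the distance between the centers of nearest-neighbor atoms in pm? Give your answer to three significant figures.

278 pm

In an FCC structure, atoms touch along the face diagonal, so √2·a = 4r; the nearest-neighbor distance equals 2r = 0.7071·a.
d = 0.7071 × 393 = 278 pm.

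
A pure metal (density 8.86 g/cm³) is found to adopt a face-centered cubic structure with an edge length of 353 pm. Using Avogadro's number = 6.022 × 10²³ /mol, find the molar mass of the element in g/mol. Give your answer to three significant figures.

58.7 g/mol

An FCC cell has Z = 4 atoms; a = 3.530 × 10^-8 cm.
M = ρ·N_A·a³/Z = 8.86 × 6.022 × 10²³ × 4.399 × 10^-23 / 4 = 58.7 g/mol.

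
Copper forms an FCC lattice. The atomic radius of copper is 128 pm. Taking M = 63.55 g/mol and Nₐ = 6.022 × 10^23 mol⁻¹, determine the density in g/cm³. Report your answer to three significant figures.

8.90 g/cm³

In an FCC lattice, atoms touch along the face diagonal, so √2·a = 4r, giving a = 362.0 pm = 3.620 × 10^-8 cm.
With Z = 4, ρ = Z·M/(N_A·a³) = 4 × 63.55 / (6.022 × 10²³ × 4.745 × 10^-23) = 8.895 g/cm³.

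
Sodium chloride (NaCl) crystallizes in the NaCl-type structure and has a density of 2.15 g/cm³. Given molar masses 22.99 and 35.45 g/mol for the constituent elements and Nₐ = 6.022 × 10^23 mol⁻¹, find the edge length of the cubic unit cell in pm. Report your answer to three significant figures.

565 pm

M(NaCl) = 58.44 g/mol; Z = 4 formula units per cell.
a³ = Z·M/(N_A·ρ) = 4 × 58.44 / (6.022 × 10²³ × 2.15) = 1.805 × 10^-22 cm³, so a = 5.652 × 10^-8 cm = 565 pm.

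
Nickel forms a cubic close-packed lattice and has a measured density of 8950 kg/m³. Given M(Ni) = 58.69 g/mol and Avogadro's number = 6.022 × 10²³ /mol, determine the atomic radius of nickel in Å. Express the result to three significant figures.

For an FCC cell (Z = 4), a³ = Z·M/(N_A·ρ) = 4 × 58.69 / (6.022 × 10²³ × 8.950) = 4.356 × 10^-23 cm³, so a = 3.518 × 10^-8 cm = 3.518 Å.
Atoms touch along the face diagonal, so √2·a = 4r, so r = 0.3536 × a = 1.24 Å.

1.24 Å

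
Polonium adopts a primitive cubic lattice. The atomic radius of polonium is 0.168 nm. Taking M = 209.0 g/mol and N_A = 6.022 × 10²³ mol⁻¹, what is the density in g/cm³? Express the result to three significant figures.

9.15 g/cm³

In a simple cubic lattice, atoms touch along the cell edge, so a = 2r, giving a = 0.3360 nm = 3.360 × 10^-8 cm.
With Z = 1, ρ = Z·M/(N_A·a³) = 1 × 209.0 / (6.022 × 10²³ × 3.793 × 10^-23) = 9.149 g/cm³.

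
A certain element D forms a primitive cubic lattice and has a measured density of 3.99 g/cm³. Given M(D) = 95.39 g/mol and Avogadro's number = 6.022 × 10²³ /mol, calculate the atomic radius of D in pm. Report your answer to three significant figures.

For a simple cubic cell (Z = 1), a³ = Z·M/(N_A·ρ) = 1 × 95.39 / (6.022 × 10²³ × 3.990) = 3.970 × 10^-23 cm³, so a = 3.411 × 10^-8 cm = 341.1 pm.
Atoms touch along the cell edge, so a = 2r, so r = 0.5000 × a = 171 pm.

171 pm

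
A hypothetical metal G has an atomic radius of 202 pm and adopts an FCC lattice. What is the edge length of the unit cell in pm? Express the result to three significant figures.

571 pm

In an FCC lattice, atoms touch along the face diagonal, so √2·a = 4r.
a = 4r/√2 = 4 × 202 / 1.4142 = 571 pm.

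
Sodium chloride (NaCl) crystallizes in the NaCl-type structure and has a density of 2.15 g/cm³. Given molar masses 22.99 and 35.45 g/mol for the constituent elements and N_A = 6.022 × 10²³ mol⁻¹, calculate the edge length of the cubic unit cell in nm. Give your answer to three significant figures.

0.565 nm

M(NaCl) = 58.44 g/mol; Z = 4 formula units per cell.
a³ = Z·M/(N_A·ρ) = 4 × 58.44 / (6.022 × 10²³ × 2.15) = 1.805 × 10^-22 cm³, so a = 5.652 × 10^-8 cm = 0.565 nm.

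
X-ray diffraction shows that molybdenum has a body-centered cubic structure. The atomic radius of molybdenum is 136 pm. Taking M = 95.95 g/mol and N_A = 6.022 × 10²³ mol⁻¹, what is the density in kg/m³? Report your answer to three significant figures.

In a BCC lattice, atoms touch along the body diagonal, so √3·a = 4r, giving a = 314.1 pm = 3.141 × 10^-8 cm.
With Z = 2, ρ = Z·M/(N_A·a³) = 2 × 95.95 / (6.022 × 10²³ × 3.098 × 10^-23) = 10.29 g/cm³ = 10300 kg/m³.

10300 kg/m³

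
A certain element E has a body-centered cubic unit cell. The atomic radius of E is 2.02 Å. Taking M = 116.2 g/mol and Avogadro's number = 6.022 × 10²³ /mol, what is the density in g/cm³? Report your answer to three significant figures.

3.80 g/cm³

In a BCC lattice, atoms touch along the body diagonal, so √3·a = 4r, giving a = 4.665 Å = 4.665 × 10^-8 cm.
With Z = 2, ρ = Z·M/(N_A·a³) = 2 × 116.2 / (6.022 × 10²³ × 1.015 × 10^-22) = 3.801 g/cm³.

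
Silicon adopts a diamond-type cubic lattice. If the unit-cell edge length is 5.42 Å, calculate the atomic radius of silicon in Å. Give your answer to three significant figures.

1.17 Å

In a diamond cubic lattice, nearest neighbors lie along the body diagonal with √3·a = 8r.
r = √3·a/8 = 1.7321 × 5.42 / 8 = 1.17 Å.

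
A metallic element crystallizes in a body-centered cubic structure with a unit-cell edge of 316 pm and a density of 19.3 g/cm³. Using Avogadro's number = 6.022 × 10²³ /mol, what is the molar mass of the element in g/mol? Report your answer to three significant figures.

A BCC cell has Z = 2 atoms; a = 3.160 × 10^-8 cm.
M = ρ·N_A·a³/Z = 19.3 × 6.022 × 10²³ × 3.155 × 10^-23 / 2 = 183 g/mol.

183 g/mol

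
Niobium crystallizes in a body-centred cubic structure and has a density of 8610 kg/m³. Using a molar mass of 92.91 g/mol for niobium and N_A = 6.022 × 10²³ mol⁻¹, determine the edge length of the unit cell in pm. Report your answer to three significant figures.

330 pm

With Z = 2 atoms per BCC cell, a³ = Z·M/(N_A·ρ) = 2 × 92.91 / (6.022 × 10²³ × 8.610 g/cm³) = 3.584 × 10^-23 cm³.
a = (3.584 × 10^-23)^(1/3) = 3.297 × 10^-8 cm = 330 pm.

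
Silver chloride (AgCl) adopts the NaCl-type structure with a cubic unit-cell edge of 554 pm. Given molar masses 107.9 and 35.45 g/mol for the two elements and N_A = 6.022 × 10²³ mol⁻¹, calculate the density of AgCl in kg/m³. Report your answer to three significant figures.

5600 kg/m³

The NaCl-type structure contains Z = 4 formula units per cell; M(AgCl) = 107.9 + 35.45 = 143.35 g/mol.
a³ = (5.540 × 10^-8 cm)³ = 1.700 × 10^-22 cm³.
ρ = 4 × 143.35 / (6.022 × 10²³ × 1.700 × 10^-22) = 5.600 g/cm³ = 5600 kg/m³.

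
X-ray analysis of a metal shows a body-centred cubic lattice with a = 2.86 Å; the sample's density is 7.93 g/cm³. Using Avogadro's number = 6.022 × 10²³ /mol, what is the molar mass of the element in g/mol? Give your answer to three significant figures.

55.9 g/mol

A BCC cell has Z = 2 atoms; a = 2.860 × 10^-8 cm.
M = ρ·N_A·a³/Z = 7.93 × 6.022 × 10²³ × 2.339 × 10^-23 / 2 = 55.9 g/mol.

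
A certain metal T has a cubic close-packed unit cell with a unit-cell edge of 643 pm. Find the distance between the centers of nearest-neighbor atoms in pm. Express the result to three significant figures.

455 pm

In an FCC structure, atoms touch along the face diagonal, so √2·a = 4r; the nearest-neighbor distance equals 2r = 0.7071·a.
d = 0.7071 × 643 = 455 pm.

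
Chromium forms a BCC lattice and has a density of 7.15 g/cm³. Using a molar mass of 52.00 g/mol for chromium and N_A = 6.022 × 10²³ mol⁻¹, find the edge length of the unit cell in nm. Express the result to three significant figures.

With Z = 2 atoms per BCC cell, a³ = Z·M/(N_A·ρ) = 2 × 52.00 / (6.022 × 10²³ × 7.150 g/cm³) = 2.415 × 10^-23 cm³.
a = (2.415 × 10^-23)^(1/3) = 2.891 × 10^-8 cm = 0.289 nm.

0.289 nm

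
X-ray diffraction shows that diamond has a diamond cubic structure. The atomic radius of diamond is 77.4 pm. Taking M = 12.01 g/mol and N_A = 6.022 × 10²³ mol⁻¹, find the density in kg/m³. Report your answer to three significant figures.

In a diamond cubic lattice, nearest neighbors lie along the body diagonal with √3·a = 8r, giving a = 357.5 pm = 3.575 × 10^-8 cm.
With Z = 8, ρ = Z·M/(N_A·a³) = 8 × 12.01 / (6.022 × 10²³ × 4.569 × 10^-23) = 3.492 g/cm³ = 3490 kg/m³.

3490 kg/m³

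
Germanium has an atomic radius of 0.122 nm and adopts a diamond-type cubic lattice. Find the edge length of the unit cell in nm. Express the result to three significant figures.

0.563 nm

In a diamond cubic lattice, nearest neighbors lie along the body diagonal with √3·a = 8r.
a = 8r/√3 = 8 × 0.122 / 1.7321 = 0.563 nm.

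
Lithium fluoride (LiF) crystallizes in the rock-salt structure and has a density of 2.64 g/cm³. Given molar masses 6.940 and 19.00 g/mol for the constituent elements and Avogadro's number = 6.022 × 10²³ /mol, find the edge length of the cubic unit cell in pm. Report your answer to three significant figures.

M(LiF) = 25.94 g/mol; Z = 4 formula units per cell.
a³ = Z·M/(N_A·ρ) = 4 × 25.94 / (6.022 × 10²³ × 2.64) = 6.527 × 10^-23 cm³, so a = 4.026 × 10^-8 cm = 403 pm.

403 pm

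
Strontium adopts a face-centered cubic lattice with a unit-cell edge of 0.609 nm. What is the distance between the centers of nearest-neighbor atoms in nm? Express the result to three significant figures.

In an FCC structure, atoms touch along the face diagonal, so √2·a = 4r; the nearest-neighbor distance equals 2r = 0.7071·a.
d = 0.7071 × 0.609 = 0.431 nm.

0.431 nm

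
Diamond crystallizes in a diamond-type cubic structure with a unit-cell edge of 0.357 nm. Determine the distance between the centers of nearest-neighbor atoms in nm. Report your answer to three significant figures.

In a diamond cubic structure, nearest neighbors lie along the body diagonal with √3·a = 8r; the nearest-neighbor distance equals 2r = 0.4330·a.
d = 0.4330 × 0.357 = 0.155 nm.

0.155 nm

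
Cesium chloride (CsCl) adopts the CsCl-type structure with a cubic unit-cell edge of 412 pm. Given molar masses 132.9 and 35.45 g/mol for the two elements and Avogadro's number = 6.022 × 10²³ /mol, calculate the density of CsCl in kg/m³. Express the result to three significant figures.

4000 kg/m³

The CsCl-type structure contains Z = 1 formula unit per cell; M(CsCl) = 132.9 + 35.45 = 168.35 g/mol.
a³ = (4.120 × 10^-8 cm)³ = 6.993 × 10^-23 cm³.
ρ = 1 × 168.35 / (6.022 × 10²³ × 6.993 × 10^-23) = 3.997 g/cm³ = 4000 kg/m³.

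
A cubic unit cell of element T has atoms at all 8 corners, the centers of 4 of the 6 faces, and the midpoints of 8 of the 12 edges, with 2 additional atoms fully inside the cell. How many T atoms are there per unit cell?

Corner atoms are shared by 8 cells (1/8 each), face atoms by 2 (1/2 each), edge atoms by 4 (1/4 each), interior atoms are unshared.
Net atoms = 8 × 1/8 + 4 × 1/2 + 8 × 1/4 + 2 = 1 + 2 + 2 + 2 = 7.

7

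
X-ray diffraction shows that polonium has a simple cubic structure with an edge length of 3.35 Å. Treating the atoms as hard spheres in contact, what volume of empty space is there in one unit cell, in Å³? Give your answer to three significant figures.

In a simple cubic lattice atoms touch along the cell edge, so a = 2r, so r = 0.5000a = 1.675 Å.
V_cell = a³ = 37.60 Å³; V_atoms = 1 × (4/3)πr³ = 19.68 Å³.
Empty space = 37.60 − 19.68 = 17.9 Å³.

17.9 Å³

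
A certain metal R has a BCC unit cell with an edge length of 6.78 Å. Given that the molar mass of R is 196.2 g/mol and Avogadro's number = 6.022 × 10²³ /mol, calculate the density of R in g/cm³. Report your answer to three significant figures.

A BCC unit cell contains Z = 2 atoms.
Cell volume: a³ = (6.78 Å)³ = (6.780 × 10^-8 cm)³ = 3.117 × 10^-22 cm³.
ρ = Z·M/(N_A·a³) = 2 × 196.2 / (6.022 × 10²³ × 3.117 × 10^-22) = 2.091 g/cm³.

2.09 g/cm³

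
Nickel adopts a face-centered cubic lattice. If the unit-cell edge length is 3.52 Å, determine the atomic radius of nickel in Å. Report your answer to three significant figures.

1.24 Å

In an FCC lattice, atoms touch along the face diagonal, so √2·a = 4r.
r = √2·a/4 = 1.4142 × 3.52 / 4 = 1.24 Å.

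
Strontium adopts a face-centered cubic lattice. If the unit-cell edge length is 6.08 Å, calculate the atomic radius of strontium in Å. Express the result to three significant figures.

In an FCC lattice, atoms touch along the face diagonal, so √2·a = 4r.
r = √2·a/4 = 1.4142 × 6.08 / 4 = 2.15 Å.

2.15 Å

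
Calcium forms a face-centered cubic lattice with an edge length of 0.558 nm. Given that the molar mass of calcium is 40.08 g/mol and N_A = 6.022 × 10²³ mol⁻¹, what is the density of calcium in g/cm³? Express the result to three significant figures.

An FCC unit cell contains Z = 4 atoms.
Cell volume: a³ = (0.558 nm)³ = (5.580 × 10^-8 cm)³ = 1.737 × 10^-22 cm³.
ρ = Z·M/(N_A·a³) = 4 × 40.08 / (6.022 × 10²³ × 1.737 × 10^-22) = 1.532 g/cm³.

1.53 g/cm³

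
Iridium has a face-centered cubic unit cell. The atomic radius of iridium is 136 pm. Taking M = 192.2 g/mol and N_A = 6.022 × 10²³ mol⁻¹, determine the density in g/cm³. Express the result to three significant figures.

In an FCC lattice, atoms touch along the face diagonal, so √2·a = 4r, giving a = 384.7 pm = 3.847 × 10^-8 cm.
With Z = 4, ρ = Z·M/(N_A·a³) = 4 × 192.2 / (6.022 × 10²³ × 5.692 × 10^-23) = 22.43 g/cm³.

22.4 g/cm³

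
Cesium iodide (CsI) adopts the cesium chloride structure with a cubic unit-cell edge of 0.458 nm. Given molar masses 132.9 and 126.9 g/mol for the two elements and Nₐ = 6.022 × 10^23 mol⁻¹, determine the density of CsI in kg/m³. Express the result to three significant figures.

4490 kg/m³

The cesium chloride structure contains Z = 1 formula unit per cell; M(CsI) = 132.9 + 126.9 = 259.8 g/mol.
a³ = (4.580 × 10^-8 cm)³ = 9.607 × 10^-23 cm³.
ρ = 1 × 259.8 / (6.022 × 10²³ × 9.607 × 10^-23) = 4.491 g/cm³ = 4490 kg/m³.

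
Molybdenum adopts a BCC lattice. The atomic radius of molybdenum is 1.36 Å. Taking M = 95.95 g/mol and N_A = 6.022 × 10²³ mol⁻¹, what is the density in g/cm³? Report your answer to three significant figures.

10.3 g/cm³

In a BCC lattice, atoms touch along the body diagonal, so √3·a = 4r, giving a = 3.141 Å = 3.141 × 10^-8 cm.
With Z = 2, ρ = Z·M/(N_A·a³) = 2 × 95.95 / (6.022 × 10²³ × 3.098 × 10^-23) = 10.29 g/cm³.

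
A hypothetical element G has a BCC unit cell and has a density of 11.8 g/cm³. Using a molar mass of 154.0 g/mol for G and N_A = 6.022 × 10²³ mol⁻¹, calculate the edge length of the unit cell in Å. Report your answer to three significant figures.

3.51 Å

With Z = 2 atoms per BCC cell, a³ = Z·M/(N_A·ρ) = 2 × 154.0 / (6.022 × 10²³ × 11.80 g/cm³) = 4.334 × 10^-23 cm³.
a = (4.334 × 10^-23)^(1/3) = 3.513 × 10^-8 cm = 3.51 Å.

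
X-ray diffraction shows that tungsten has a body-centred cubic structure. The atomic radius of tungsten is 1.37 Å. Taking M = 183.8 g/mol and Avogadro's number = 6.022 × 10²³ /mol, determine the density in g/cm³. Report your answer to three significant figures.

In a BCC lattice, atoms touch along the body diagonal, so √3·a = 4r, giving a = 3.164 Å = 3.164 × 10^-8 cm.
With Z = 2, ρ = Z·M/(N_A·a³) = 2 × 183.8 / (6.022 × 10²³ × 3.167 × 10^-23) = 19.27 g/cm³.

19.3 g/cm³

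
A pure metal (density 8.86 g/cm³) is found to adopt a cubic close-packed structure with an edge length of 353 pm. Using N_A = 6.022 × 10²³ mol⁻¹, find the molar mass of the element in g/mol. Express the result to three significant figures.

58.7 g/mol

An FCC cell has Z = 4 atoms; a = 3.530 × 10^-8 cm.
M = ρ·N_A·a³/Z = 8.86 × 6.022 × 10²³ × 4.399 × 10^-23 / 4 = 58.7 g/mol.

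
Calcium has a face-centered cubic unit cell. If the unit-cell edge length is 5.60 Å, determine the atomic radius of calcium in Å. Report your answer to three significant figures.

1.98 Å

In an FCC lattice, atoms touch along the face diagonal, so √2·a = 4r.
r = √2·a/4 = 1.4142 × 5.60 / 4 = 1.98 Å.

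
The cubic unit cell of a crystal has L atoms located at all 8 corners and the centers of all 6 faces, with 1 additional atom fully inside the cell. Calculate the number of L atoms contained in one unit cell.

5

Corner atoms are shared by 8 cells (1/8 each), face atoms by 2 (1/2 each), interior atoms are unshared.
Net atoms = 8 × 1/8 + 6 × 1/2 + 1 = 1 + 3 + 1 = 5.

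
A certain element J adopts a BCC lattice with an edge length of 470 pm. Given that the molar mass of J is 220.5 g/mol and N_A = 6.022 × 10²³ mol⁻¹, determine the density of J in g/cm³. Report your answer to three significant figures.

7.05 g/cm³

A BCC unit cell contains Z = 2 atoms.
Cell volume: a³ = (470 pm)³ = (4.700 × 10^-8 cm)³ = 1.038 × 10^-22 cm³.
ρ = Z·M/(N_A·a³) = 2 × 220.5 / (6.022 × 10²³ × 1.038 × 10^-22) = 7.053 g/cm³.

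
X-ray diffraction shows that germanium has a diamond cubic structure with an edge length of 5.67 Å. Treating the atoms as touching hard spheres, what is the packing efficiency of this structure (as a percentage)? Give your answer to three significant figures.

In a diamond cubic lattice nearest neighbors lie along the body diagonal with √3·a = 8r, so r = 0.2165a = 1.228 Å.
Packing fraction = Z·(4/3)πr³ / a³ = 8 × (4/3)π × (1.228)³ / (5.67)³ = 0.3401 = 34.0%.

34.0%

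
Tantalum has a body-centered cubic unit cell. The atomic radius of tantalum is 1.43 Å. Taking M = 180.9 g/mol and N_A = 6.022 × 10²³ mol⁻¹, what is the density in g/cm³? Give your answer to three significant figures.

In a BCC lattice, atoms touch along the body diagonal, so √3·a = 4r, giving a = 3.302 Å = 3.302 × 10^-8 cm.
With Z = 2, ρ = Z·M/(N_A·a³) = 2 × 180.9 / (6.022 × 10²³ × 3.602 × 10^-23) = 16.68 g/cm³.

16.7 g/cm³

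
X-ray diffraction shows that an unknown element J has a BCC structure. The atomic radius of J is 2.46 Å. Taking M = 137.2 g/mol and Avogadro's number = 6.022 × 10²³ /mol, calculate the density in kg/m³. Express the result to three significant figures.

In a BCC lattice, atoms touch along the body diagonal, so √3·a = 4r, giving a = 5.681 Å = 5.681 × 10^-8 cm.
With Z = 2, ρ = Z·M/(N_A·a³) = 2 × 137.2 / (6.022 × 10²³ × 1.834 × 10^-22) = 2.485 g/cm³ = 2490 kg/m³.

2490 kg/m³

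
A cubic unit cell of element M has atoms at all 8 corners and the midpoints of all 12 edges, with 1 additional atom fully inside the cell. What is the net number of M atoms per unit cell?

5

Corner atoms are shared by 8 cells (1/8 each), edge atoms by 4 (1/4 each), interior atoms are unshared.
Net atoms = 8 × 1/8 + 12 × 1/4 + 1 = 1 + 3 + 1 = 5.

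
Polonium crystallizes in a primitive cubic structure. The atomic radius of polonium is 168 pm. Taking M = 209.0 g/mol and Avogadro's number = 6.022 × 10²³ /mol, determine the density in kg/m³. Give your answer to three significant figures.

In a simple cubic lattice, atoms touch along the cell edge, so a = 2r, giving a = 336.0 pm = 3.360 × 10^-8 cm.
With Z = 1, ρ = Z·M/(N_A·a³) = 1 × 209.0 / (6.022 × 10²³ × 3.793 × 10^-23) = 9.149 g/cm³ = 9150 kg/m³.

9150 kg/m³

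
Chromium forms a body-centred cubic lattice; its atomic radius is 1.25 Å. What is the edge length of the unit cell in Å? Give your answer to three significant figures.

2.89 Å

In a BCC lattice, atoms touch along the body diagonal, so √3·a = 4r.
a = 4r/√3 = 4 × 1.25 / 1.7321 = 2.89 Å.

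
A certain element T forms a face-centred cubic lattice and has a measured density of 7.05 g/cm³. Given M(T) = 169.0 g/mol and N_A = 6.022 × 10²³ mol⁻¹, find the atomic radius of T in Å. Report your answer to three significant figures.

1.92 Å

For an FCC cell (Z = 4), a³ = Z·M/(N_A·ρ) = 4 × 169.0 / (6.022 × 10²³ × 7.050) = 1.592 × 10^-22 cm³, so a = 5.420 × 10^-8 cm = 5.420 Å.
Atoms touch along the face diagonal, so √2·a = 4r, so r = 0.3536 × a = 1.92 Å.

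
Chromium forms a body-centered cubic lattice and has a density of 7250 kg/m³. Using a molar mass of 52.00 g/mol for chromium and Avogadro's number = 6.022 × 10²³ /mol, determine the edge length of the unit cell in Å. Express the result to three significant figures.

With Z = 2 atoms per BCC cell, a³ = Z·M/(N_A·ρ) = 2 × 52.00 / (6.022 × 10²³ × 7.250 g/cm³) = 2.382 × 10^-23 cm³.
a = (2.382 × 10^-23)^(1/3) = 2.877 × 10^-8 cm = 2.88 Å.

2.88 Å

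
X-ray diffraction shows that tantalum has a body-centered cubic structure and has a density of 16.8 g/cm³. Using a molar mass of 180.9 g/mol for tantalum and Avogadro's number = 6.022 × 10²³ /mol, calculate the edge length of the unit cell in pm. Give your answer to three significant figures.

329 pm

With Z = 2 atoms per BCC cell, a³ = Z·M/(N_A·ρ) = 2 × 180.9 / (6.022 × 10²³ × 16.80 g/cm³) = 3.576 × 10^-23 cm³.
a = (3.576 × 10^-23)^(1/3) = 3.295 × 10^-8 cm = 329 pm.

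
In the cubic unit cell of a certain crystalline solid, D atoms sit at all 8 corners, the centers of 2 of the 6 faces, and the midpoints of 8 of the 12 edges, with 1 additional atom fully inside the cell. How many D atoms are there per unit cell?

Corner atoms are shared by 8 cells (1/8 each), face atoms by 2 (1/2 each), edge atoms by 4 (1/4 each), interior atoms are unshared.
Net atoms = 8 × 1/8 + 2 × 1/2 + 8 × 1/4 + 1 = 1 + 1 + 2 + 1 = 5.

5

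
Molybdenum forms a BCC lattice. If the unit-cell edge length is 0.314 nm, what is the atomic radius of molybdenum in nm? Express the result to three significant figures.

In a BCC lattice, atoms touch along the body diagonal, so √3·a = 4r.
r = √3·a/4 = 1.7321 × 0.314 / 4 = 0.136 nm.

0.136 nm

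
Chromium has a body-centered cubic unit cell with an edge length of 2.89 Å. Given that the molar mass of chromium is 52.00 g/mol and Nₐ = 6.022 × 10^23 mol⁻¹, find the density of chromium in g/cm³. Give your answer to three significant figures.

7.15 g/cm³

A BCC unit cell contains Z = 2 atoms.
Cell volume: a³ = (2.89 Å)³ = (2.890 × 10^-8 cm)³ = 2.414 × 10^-23 cm³.
ρ = Z·M/(N_A·a³) = 2 × 52.00 / (6.022 × 10²³ × 2.414 × 10^-23) = 7.155 g/cm³.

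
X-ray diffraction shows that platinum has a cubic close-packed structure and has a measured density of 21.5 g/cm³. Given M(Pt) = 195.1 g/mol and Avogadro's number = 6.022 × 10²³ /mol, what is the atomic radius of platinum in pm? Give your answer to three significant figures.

139 pm

For an FCC cell (Z = 4), a³ = Z·M/(N_A·ρ) = 4 × 195.1 / (6.022 × 10²³ × 21.50) = 6.028 × 10^-23 cm³, so a = 3.921 × 10^-8 cm = 392.1 pm.
Atoms touch along the face diagonal, so √2·a = 4r, so r = 0.3536 × a = 139 pm.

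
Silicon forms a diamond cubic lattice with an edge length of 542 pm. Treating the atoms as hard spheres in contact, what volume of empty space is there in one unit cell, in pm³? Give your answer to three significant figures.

1.05 × 10^8 pm³

In a diamond cubic lattice nearest neighbors lie along the body diagonal with √3·a = 8r, so r = 0.2165a = 117.3 pm.
V_cell = a³ = 1.592 × 10^8 pm³; V_atoms = 8 × (4/3)πr³ = 5.415 × 10^7 pm³.
Empty space = 1.592 × 10^8 − 5.415 × 10^7 = 1.05 × 10^8 pm³.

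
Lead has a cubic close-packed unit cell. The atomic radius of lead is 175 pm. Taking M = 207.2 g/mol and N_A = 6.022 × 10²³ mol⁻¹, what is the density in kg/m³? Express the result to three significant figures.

In an FCC lattice, atoms touch along the face diagonal, so √2·a = 4r, giving a = 495.0 pm = 4.950 × 10^-8 cm.
With Z = 4, ρ = Z·M/(N_A·a³) = 4 × 207.2 / (6.022 × 10²³ × 1.213 × 10^-22) = 11.35 g/cm³ = 11300 kg/m³.

11300 kg/m³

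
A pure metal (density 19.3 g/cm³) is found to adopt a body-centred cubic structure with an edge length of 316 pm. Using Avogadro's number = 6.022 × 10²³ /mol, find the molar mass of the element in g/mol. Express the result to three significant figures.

A BCC cell has Z = 2 atoms; a = 3.160 × 10^-8 cm.
M = ρ·N_A·a³/Z = 19.3 × 6.022 × 10²³ × 3.155 × 10^-23 / 2 = 183 g/mol.

183 g/mol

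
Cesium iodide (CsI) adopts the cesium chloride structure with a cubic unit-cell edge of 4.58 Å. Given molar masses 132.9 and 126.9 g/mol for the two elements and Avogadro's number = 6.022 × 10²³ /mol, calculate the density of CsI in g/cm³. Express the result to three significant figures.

The cesium chloride structure contains Z = 1 formula unit per cell; M(CsI) = 132.9 + 126.9 = 259.8 g/mol.
a³ = (4.580 × 10^-8 cm)³ = 9.607 × 10^-23 cm³.
ρ = 1 × 259.8 / (6.022 × 10²³ × 9.607 × 10^-23) = 4.491 g/cm³.

4.49 g/cm³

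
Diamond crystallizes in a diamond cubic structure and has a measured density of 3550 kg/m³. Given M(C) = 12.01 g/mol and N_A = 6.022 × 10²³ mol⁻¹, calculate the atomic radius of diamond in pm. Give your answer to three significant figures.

77.0 pm

For a diamond cubic cell (Z = 8), a³ = Z·M/(N_A·ρ) = 8 × 12.01 / (6.022 × 10²³ × 3.550) = 4.494 × 10^-23 cm³, so a = 3.555 × 10^-8 cm = 355.5 pm.
Nearest neighbors lie along the body diagonal with √3·a = 8r, so r = 0.2165 × a = 77.0 pm.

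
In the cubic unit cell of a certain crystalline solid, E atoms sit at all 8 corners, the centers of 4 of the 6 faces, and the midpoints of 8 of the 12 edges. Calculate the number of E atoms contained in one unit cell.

Corner atoms are shared by 8 cells (1/8 each), face atoms by 2 (1/2 each), edge atoms by 4 (1/4 each).
Net atoms = 8 × 1/8 + 4 × 1/2 + 8 × 1/4 = 1 + 2 + 2 = 5.

5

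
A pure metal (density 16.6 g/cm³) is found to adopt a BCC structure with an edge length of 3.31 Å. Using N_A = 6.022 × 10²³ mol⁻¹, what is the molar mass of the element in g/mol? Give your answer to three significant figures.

A BCC cell has Z = 2 atoms; a = 3.310 × 10^-8 cm.
M = ρ·N_A·a³/Z = 16.6 × 6.022 × 10²³ × 3.626 × 10^-23 / 2 = 181 g/mol.

181 g/mol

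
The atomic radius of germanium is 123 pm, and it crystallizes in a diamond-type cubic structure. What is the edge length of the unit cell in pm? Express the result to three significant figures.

In a diamond cubic lattice, nearest neighbors lie along the body diagonal with √3·a = 8r.
a = 8r/√3 = 8 × 123 / 1.7321 = 568 pm.

568 pm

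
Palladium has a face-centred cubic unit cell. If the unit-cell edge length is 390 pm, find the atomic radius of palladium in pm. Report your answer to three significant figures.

In an FCC lattice, atoms touch along the face diagonal, so √2·a = 4r.
r = √2·a/4 = 1.4142 × 390 / 4 = 138 pm.

138 pm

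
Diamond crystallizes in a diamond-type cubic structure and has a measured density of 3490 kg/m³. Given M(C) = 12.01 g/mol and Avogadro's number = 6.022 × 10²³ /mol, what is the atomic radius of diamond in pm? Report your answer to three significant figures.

For a diamond cubic cell (Z = 8), a³ = Z·M/(N_A·ρ) = 8 × 12.01 / (6.022 × 10²³ × 3.490) = 4.572 × 10^-23 cm³, so a = 3.576 × 10^-8 cm = 357.6 pm.
Nearest neighbors lie along the body diagonal with √3·a = 8r, so r = 0.2165 × a = 77.4 pm.

77.4 pm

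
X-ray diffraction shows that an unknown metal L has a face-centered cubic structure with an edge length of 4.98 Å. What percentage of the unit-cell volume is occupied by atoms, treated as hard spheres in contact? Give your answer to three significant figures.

In an FCC lattice atoms touch along the face diagonal, so √2·a = 4r, so r = 0.3536a = 1.761 Å.
Packing fraction = Z·(4/3)πr³ / a³ = 4 × (4/3)π × (1.761)³ / (4.98)³ = 0.7405 = 74.0%.

74.0%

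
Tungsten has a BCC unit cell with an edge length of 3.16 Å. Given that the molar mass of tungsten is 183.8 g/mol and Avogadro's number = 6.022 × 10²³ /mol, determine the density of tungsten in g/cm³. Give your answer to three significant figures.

A BCC unit cell contains Z = 2 atoms.
Cell volume: a³ = (3.16 Å)³ = (3.160 × 10^-8 cm)³ = 3.155 × 10^-23 cm³.
ρ = Z·M/(N_A·a³) = 2 × 183.8 / (6.022 × 10²³ × 3.155 × 10^-23) = 19.35 g/cm³.

19.3 g/cm³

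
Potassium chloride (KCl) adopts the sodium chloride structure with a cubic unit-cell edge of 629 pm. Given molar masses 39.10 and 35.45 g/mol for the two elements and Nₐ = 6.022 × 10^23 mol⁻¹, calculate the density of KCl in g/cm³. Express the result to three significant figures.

1.99 g/cm³

The sodium chloride structure contains Z = 4 formula units per cell; M(KCl) = 39.10 + 35.45 = 74.55 g/mol.
a³ = (6.290 × 10^-8 cm)³ = 2.489 × 10^-22 cm³.
ρ = 4 × 74.55 / (6.022 × 10²³ × 2.489 × 10^-22) = 1.990 g/cm³.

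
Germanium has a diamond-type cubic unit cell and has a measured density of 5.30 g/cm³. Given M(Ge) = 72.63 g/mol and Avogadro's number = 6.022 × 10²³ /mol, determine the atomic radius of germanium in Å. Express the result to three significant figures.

For a diamond cubic cell (Z = 8), a³ = Z·M/(N_A·ρ) = 8 × 72.63 / (6.022 × 10²³ × 5.300) = 1.820 × 10^-22 cm³, so a = 5.668 × 10^-8 cm = 5.668 Å.
Nearest neighbors lie along the body diagonal with √3·a = 8r, so r = 0.2165 × a = 1.23 Å.

1.23 Å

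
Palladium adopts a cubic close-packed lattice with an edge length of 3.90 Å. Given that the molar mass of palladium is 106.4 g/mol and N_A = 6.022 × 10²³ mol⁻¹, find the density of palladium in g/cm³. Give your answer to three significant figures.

11.9 g/cm³

An FCC unit cell contains Z = 4 atoms.
Cell volume: a³ = (3.90 Å)³ = (3.900 × 10^-8 cm)³ = 5.932 × 10^-23 cm³.
ρ = Z·M/(N_A·a³) = 4 × 106.4 / (6.022 × 10²³ × 5.932 × 10^-23) = 11.91 g/cm³.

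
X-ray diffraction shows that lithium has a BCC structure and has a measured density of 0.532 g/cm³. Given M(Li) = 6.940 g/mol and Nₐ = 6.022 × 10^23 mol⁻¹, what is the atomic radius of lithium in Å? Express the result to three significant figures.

1.52 Å

For a BCC cell (Z = 2), a³ = Z·M/(N_A·ρ) = 2 × 6.940 / (6.022 × 10²³ × 0.5320) = 4.332 × 10^-23 cm³, so a = 3.512 × 10^-8 cm = 3.512 Å.
Atoms touch along the body diagonal, so √3·a = 4r, so r = 0.4330 × a = 1.52 Å.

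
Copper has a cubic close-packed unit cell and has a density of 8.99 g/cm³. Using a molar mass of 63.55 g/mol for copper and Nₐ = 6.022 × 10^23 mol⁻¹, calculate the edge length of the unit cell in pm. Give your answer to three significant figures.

With Z = 4 atoms per FCC cell, a³ = Z·M/(N_A·ρ) = 4 × 63.55 / (6.022 × 10²³ × 8.990 g/cm³) = 4.695 × 10^-23 cm³.
a = (4.695 × 10^-23)^(1/3) = 3.608 × 10^-8 cm = 361 pm.

361 pm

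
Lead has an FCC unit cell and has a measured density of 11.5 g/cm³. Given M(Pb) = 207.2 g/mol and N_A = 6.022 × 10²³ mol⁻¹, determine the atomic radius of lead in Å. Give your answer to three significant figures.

1.74 Å

For an FCC cell (Z = 4), a³ = Z·M/(N_A·ρ) = 4 × 207.2 / (6.022 × 10²³ × 11.50) = 1.197 × 10^-22 cm³, so a = 4.928 × 10^-8 cm = 4.928 Å.
Atoms touch along the face diagonal, so √2·a = 4r, so r = 0.3536 × a = 1.74 Å.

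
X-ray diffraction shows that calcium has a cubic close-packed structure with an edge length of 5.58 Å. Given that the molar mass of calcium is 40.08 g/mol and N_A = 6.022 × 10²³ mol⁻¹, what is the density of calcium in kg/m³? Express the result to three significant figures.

An FCC unit cell contains Z = 4 atoms.
Cell volume: a³ = (5.58 Å)³ = (5.580 × 10^-8 cm)³ = 1.737 × 10^-22 cm³.
ρ = Z·M/(N_A·a³) = 4 × 40.08 / (6.022 × 10²³ × 1.737 × 10^-22) = 1.532 g/cm³ = 1530 kg/m³.

1530 kg/m³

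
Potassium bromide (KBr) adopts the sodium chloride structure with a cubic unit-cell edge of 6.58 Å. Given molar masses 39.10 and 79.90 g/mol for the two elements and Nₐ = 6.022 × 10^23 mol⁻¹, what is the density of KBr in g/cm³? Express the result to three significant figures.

The sodium chloride structure contains Z = 4 formula units per cell; M(KBr) = 39.10 + 79.90 = 119.0 g/mol.
a³ = (6.580 × 10^-8 cm)³ = 2.849 × 10^-22 cm³.
ρ = 4 × 119.0 / (6.022 × 10²³ × 2.849 × 10^-22) = 2.775 g/cm³.

2.77 g/cm³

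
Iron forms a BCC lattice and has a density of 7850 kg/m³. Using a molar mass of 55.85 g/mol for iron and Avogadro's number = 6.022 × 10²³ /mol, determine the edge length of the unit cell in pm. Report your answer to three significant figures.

With Z = 2 atoms per BCC cell, a³ = Z·M/(N_A·ρ) = 2 × 55.85 / (6.022 × 10²³ × 7.850 g/cm³) = 2.363 × 10^-23 cm³.
a = (2.363 × 10^-23)^(1/3) = 2.870 × 10^-8 cm = 287 pm.

287 pm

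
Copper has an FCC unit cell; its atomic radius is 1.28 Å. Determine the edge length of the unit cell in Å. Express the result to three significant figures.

3.62 Å

In an FCC lattice, atoms touch along the face diagonal, so √2·a = 4r.
a = 4r/√2 = 4 × 1.28 / 1.4142 = 3.62 Å.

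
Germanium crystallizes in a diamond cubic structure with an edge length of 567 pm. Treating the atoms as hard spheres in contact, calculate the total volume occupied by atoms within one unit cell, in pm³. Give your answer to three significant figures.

6.20 × 10^7 pm³

In a diamond cubic lattice nearest neighbors lie along the body diagonal with √3·a = 8r, so r = 0.2165a = 122.8 pm.
V_atoms = Z × (4/3)πr³ = 8 × (4/3)π × (122.8)³ = 6.20 × 10^7 pm³.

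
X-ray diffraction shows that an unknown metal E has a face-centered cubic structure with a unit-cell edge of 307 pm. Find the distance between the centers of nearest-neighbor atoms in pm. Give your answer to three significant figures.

217 pm

In an FCC structure, atoms touch along the face diagonal, so √2·a = 4r; the nearest-neighbor distance equals 2r = 0.7071·a.
d = 0.7071 × 307 = 217 pm.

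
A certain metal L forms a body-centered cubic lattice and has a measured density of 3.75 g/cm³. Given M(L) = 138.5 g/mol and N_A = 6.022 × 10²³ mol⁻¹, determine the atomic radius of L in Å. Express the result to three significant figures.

2.15 Å

For a BCC cell (Z = 2), a³ = Z·M/(N_A·ρ) = 2 × 138.5 / (6.022 × 10²³ × 3.750) = 1.227 × 10^-22 cm³, so a = 4.969 × 10^-8 cm = 4.969 Å.
Atoms touch along the body diagonal, so √3·a = 4r, so r = 0.4330 × a = 2.15 Å.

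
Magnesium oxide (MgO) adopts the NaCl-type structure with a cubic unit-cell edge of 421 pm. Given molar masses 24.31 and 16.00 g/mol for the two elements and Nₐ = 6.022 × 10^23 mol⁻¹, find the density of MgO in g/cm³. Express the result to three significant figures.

3.59 g/cm³

The NaCl-type structure contains Z = 4 formula units per cell; M(MgO) = 24.31 + 16.00 = 40.31 g/mol.
a³ = (4.210 × 10^-8 cm)³ = 7.462 × 10^-23 cm³.
ρ = 4 × 40.31 / (6.022 × 10²³ × 7.462 × 10^-23) = 3.588 g/cm³.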